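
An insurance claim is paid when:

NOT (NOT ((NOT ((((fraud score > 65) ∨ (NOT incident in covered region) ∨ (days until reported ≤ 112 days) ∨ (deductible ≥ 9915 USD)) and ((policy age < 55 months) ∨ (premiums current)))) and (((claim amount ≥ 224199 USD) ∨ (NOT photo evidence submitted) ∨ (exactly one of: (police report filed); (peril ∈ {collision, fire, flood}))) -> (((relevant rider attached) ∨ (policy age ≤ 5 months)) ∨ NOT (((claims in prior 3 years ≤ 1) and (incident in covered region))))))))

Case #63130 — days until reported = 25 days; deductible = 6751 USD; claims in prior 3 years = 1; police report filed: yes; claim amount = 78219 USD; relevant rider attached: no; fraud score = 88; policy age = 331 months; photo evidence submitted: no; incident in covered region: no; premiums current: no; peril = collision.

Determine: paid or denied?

Atomic conditions:
  fraud score > 65: 88 > 65 is true
  NOT incident in covered region: no → true
  days until reported ≤ 112 days: 25 ≤ 112 is true
  deductible ≥ 9915 USD: 6751 ≥ 9915 is false
  policy age < 55 months: 331 < 55 is false
  premiums current: no → false
  claim amount ≥ 224199 USD: 78219 ≥ 224199 is false
  NOT photo evidence submitted: no → true
  police report filed: yes → true
  peril ∈ {collision, fire, flood}: collision is in the set → true
  relevant rider attached: no → false
  policy age ≤ 5 months: 331 ≤ 5 is false
  claims in prior 3 years ≤ 1: 1 ≤ 1 is true
  incident in covered region: no → false
Combine:
[1.1.1.1.1] true OR true OR true OR false = true
[1.1.1.1.2] false OR false = false
[1.1.1.1] true AND false = false
[1.1.1] NOT false = true
[1.1.2.1.3] exactly-one(true, true) = false
[1.1.2.1] false OR true OR false = true
[1.1.2.2.1] false OR false = false
[1.1.2.2.2.1] true AND false = false
[1.1.2.2.2] NOT false = true
[1.1.2.2] false OR true = true
[1.1.2] true → true = true
[1.1] true AND true = true
[1] NOT true = false
[root] NOT false = true
Overall: true → paid

Paid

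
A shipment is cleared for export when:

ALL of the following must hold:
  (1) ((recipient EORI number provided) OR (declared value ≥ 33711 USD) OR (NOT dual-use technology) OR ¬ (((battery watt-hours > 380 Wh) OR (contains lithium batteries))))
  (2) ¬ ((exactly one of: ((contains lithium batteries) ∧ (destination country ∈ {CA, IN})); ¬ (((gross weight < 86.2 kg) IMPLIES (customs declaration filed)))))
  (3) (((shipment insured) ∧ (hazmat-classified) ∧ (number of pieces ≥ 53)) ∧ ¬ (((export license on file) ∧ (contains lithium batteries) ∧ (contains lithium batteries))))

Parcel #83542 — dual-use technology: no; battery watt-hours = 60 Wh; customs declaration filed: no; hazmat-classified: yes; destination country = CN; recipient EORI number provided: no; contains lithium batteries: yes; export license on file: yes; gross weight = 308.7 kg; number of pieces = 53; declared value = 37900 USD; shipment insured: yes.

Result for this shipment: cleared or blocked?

Atomic conditions:
  recipient EORI number provided: no → false
  declared value ≥ 33711 USD: 37900 ≥ 33711 is true
  NOT dual-use technology: no → true
  battery watt-hours > 380 Wh: 60 > 380 is false
  contains lithium batteries: yes → true
  destination country ∈ {CA, IN}: CN is not in the set → false
  gross weight < 86.2 kg: 308.7 < 86.2 is false
  customs declaration filed: no → false
  shipment insured: yes → true
  hazmat-classified: yes → true
  number of pieces ≥ 53: 53 ≥ 53 is true
  export license on file: yes → true
Combine:
[1.4.1] false OR true = true
[1.4] NOT true = false
[1] false OR true OR true OR false = true
[2.1.1] true AND false = false
[2.1.2.1] false → false (antecedent false ⇒ implication holds) = true
[2.1.2] NOT true = false
[2.1] exactly-one(false, false) = false
[2] NOT false = true
[3.1] true AND true AND true = true
[3.2.1] true AND true AND true = true
[3.2] NOT true = false
[3] true AND false = false
[root] true AND true AND false = false
Overall: false → blocked

Blocked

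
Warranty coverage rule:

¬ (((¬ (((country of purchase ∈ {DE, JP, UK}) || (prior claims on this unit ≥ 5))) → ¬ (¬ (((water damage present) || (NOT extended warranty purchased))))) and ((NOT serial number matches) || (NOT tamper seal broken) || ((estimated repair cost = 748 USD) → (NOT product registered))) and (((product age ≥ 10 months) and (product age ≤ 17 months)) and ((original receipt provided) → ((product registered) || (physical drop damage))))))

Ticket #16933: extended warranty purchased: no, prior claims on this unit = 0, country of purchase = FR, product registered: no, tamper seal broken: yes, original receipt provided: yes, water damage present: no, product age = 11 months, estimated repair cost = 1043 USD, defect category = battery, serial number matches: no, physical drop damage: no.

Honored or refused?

Honored

Atomic conditions:
  country of purchase ∈ {DE, JP, UK}: FR is not in the set → false
  prior claims on this unit ≥ 5: 0 ≥ 5 is false
  water damage present: no → false
  NOT extended warranty purchased: no → true
  NOT serial number matches: no → true
  NOT tamper seal broken: yes → false
  estimated repair cost = 748 USD: 1043 == 748 is false
  NOT product registered: no → true
  product age ≥ 10 months: 11 ≥ 10 is true
  product age ≤ 17 months: 11 ≤ 17 is true
  original receipt provided: yes → true
  product registered: no → false
  physical drop damage: no → false
Combine:
[1.1.1.1] false OR false = false
[1.1.1] NOT false = true
[1.1.2.1.1] false OR true = true
[1.1.2.1] NOT true = false
[1.1.2] NOT false = true
[1.1] true → true = true
[1.2.3] false → true (antecedent false ⇒ implication holds) = true
[1.2] true OR false OR true = true
[1.3.1] true AND true = true
[1.3.2.2] false OR false = false
[1.3.2] true → false = false
[1.3] true AND false = false
[1] true AND true AND false = false
[root] NOT false = true
Overall: true → honored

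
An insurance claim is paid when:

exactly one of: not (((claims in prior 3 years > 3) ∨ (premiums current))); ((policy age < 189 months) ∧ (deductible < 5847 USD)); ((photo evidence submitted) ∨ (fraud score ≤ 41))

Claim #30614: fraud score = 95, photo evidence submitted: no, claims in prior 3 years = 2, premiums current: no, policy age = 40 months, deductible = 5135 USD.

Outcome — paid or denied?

Atomic conditions:
  claims in prior 3 years > 3: 2 > 3 is false
  premiums current: no → false
  policy age < 189 months: 40 < 189 is true
  deductible < 5847 USD: 5135 < 5847 is true
  photo evidence submitted: no → false
  fraud score ≤ 41: 95 ≤ 41 is false
Combine:
[1.1] false OR false = false
[1] NOT false = true
[2] true AND true = true
[3] false OR false = false
[root] exactly-one(true, true, false) = false
Overall: false → denied

Denied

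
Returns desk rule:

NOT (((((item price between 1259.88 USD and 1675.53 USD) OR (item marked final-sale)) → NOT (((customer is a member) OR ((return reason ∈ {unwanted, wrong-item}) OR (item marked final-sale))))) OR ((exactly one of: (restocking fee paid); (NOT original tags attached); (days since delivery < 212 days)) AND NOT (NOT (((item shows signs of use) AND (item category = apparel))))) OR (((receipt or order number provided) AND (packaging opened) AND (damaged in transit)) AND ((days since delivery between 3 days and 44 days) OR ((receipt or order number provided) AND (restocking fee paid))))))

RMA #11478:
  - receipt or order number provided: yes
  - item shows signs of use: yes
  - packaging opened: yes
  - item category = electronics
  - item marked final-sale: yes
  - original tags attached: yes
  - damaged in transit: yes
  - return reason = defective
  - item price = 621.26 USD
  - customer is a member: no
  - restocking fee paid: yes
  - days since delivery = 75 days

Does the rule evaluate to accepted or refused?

Refused

Atomic conditions:
  item price between 1259.88 USD and 1675.53 USD: 621.26 in [1259.88, 1675.53] is false
  item marked final-sale: yes → true
  customer is a member: no → false
  return reason ∈ {unwanted, wrong-item}: defective is not in the set → false
  restocking fee paid: yes → true
  NOT original tags attached: yes → false
  days since delivery < 212 days: 75 < 212 is true
  item shows signs of use: yes → true
  item category = apparel: electronics == apparel is false
  receipt or order number provided: yes → true
  packaging opened: yes → true
  damaged in transit: yes → true
  days since delivery between 3 days and 44 days: 75 in [3, 44] is false
Combine:
[1.1.1] false OR true = true
[1.1.2.1.2] false OR true = true
[1.1.2.1] false OR true = true
[1.1.2] NOT true = false
[1.1] true → false = false
[1.2.1] exactly-one(true, false, true) = false
[1.2.2.1.1] true AND false = false
[1.2.2.1] NOT false = true
[1.2.2] NOT true = false
[1.2] false AND false = false
[1.3.1] true AND true AND true = true
[1.3.2.2] true AND true = true
[1.3.2] false OR true = true
[1.3] true AND true = true
[1] false OR false OR true = true
[root] NOT true = false
Overall: false → refused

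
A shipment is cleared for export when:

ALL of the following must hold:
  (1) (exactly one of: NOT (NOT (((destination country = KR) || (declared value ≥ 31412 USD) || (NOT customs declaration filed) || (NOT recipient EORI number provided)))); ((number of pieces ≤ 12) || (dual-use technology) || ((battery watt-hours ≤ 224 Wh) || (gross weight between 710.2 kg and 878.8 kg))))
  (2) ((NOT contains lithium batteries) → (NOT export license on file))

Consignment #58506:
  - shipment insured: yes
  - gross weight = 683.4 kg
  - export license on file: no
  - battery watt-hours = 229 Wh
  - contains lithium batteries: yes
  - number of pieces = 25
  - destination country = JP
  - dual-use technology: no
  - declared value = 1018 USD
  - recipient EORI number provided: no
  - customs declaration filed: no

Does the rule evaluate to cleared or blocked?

Cleared

Atomic conditions:
  destination country = KR: JP == KR is false
  declared value ≥ 31412 USD: 1018 ≥ 31412 is false
  NOT customs declaration filed: no → true
  NOT recipient EORI number provided: no → true
  number of pieces ≤ 12: 25 ≤ 12 is false
  dual-use technology: no → false
  battery watt-hours ≤ 224 Wh: 229 ≤ 224 is false
  gross weight between 710.2 kg and 878.8 kg: 683.4 in [710.2, 878.8] is false
  NOT contains lithium batteries: yes → false
  NOT export license on file: no → true
Combine:
[1.1.1.1] false OR false OR true OR true = true
[1.1.1] NOT true = false
[1.1] NOT false = true
[1.2.3] false OR false = false
[1.2] false OR false OR false = false
[1] exactly-one(true, false) = true
[2] false → true (antecedent false ⇒ implication holds) = true
[root] true AND true = true
Overall: true → cleared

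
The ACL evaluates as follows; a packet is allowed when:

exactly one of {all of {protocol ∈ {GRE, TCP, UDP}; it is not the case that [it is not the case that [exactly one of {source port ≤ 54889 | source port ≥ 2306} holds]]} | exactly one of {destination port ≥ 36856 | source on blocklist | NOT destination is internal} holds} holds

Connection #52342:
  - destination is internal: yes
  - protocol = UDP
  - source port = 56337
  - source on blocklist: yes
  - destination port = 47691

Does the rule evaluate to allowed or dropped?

Atomic conditions:
  protocol ∈ {GRE, TCP, UDP}: UDP is in the set → true
  source port ≤ 54889: 56337 ≤ 54889 is false
  source port ≥ 2306: 56337 ≥ 2306 is true
  destination port ≥ 36856: 47691 ≥ 36856 is true
  source on blocklist: yes → true
  NOT destination is internal: yes → false
Combine:
[1.2.1.1] exactly-one(false, true) = true
[1.2.1] NOT true = false
[1.2] NOT false = true
[1] true AND true = true
[2] exactly-one(true, true, false) = false
[root] exactly-one(true, false) = true
Overall: true → allowed

Allowed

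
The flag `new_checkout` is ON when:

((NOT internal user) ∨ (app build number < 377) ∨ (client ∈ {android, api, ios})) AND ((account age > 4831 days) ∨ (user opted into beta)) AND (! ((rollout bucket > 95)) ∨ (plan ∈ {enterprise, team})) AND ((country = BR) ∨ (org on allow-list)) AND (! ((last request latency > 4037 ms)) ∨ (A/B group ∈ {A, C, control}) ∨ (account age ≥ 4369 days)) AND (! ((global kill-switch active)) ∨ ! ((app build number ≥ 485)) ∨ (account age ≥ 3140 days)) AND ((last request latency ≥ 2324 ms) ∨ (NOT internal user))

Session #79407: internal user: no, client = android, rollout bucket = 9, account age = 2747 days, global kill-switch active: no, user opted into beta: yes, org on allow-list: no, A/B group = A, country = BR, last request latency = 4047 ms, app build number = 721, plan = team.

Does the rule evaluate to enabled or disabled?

Atomic conditions:
  NOT internal user: no → true
  app build number < 377: 721 < 377 is false
  client ∈ {android, api, ios}: android is in the set → true
  account age > 4831 days: 2747 > 4831 is false
  user opted into beta: yes → true
  rollout bucket > 95: 9 > 95 is false
  plan ∈ {enterprise, team}: team is in the set → true
  country = BR: BR == BR is true
  org on allow-list: no → false
  last request latency > 4037 ms: 4047 > 4037 is true
  A/B group ∈ {A, C, control}: A is in the set → true
  account age ≥ 4369 days: 2747 ≥ 4369 is false
  global kill-switch active: no → false
  app build number ≥ 485: 721 ≥ 485 is true
  account age ≥ 3140 days: 2747 ≥ 3140 is false
  last request latency ≥ 2324 ms: 4047 ≥ 2324 is true
Combine:
[1] true OR false OR true = true
[2] false OR true = true
[3.1] NOT false = true
[3] true OR true = true
[4] true OR false = true
[5.1] NOT true = false
[5] false OR true OR false = true
[6.1] NOT false = true
[6.2] NOT true = false
[6] true OR false OR false = true
[7] true OR true = true
[root] true AND true AND true AND true AND true AND true AND true = true
Overall: true → enabled

Enabled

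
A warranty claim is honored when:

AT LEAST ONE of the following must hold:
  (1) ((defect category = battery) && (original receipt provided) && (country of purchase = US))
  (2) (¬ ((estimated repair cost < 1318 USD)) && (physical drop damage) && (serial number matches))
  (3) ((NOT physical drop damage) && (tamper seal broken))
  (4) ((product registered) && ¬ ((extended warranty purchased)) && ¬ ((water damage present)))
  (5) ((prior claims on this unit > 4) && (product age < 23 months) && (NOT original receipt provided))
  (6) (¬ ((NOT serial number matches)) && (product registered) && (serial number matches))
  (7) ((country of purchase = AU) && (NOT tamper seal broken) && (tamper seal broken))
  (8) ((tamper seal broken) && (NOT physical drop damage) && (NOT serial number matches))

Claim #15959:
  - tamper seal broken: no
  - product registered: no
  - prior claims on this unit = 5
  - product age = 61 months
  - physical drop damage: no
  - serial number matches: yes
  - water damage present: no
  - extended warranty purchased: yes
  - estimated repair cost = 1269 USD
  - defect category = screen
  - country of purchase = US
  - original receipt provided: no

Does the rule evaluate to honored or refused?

Atomic conditions:
  defect category = battery: screen == battery is false
  original receipt provided: no → false
  country of purchase = US: US == US is true
  estimated repair cost < 1318 USD: 1269 < 1318 is true
  physical drop damage: no → false
  serial number matches: yes → true
  NOT physical drop damage: no → true
  tamper seal broken: no → false
  product registered: no → false
  extended warranty purchased: yes → true
  water damage present: no → false
  prior claims on this unit > 4: 5 > 4 is true
  product age < 23 months: 61 < 23 is false
  NOT original receipt provided: no → true
  NOT serial number matches: yes → false
  country of purchase = AU: US == AU is false
  NOT tamper seal broken: no → true
Combine:
[1] false AND false AND true = false
[2.1] NOT true = false
[2] false AND false AND true = false
[3] true AND false = false
[4.2] NOT true = false
[4.3] NOT false = true
[4] false AND false AND true = false
[5] true AND false AND true = false
[6.1] NOT false = true
[6] true AND false AND true = false
[7] false AND true AND false = false
[8] false AND true AND false = false
[root] false OR false OR false OR false OR false OR false OR false OR false = false
Overall: false → refused

Refused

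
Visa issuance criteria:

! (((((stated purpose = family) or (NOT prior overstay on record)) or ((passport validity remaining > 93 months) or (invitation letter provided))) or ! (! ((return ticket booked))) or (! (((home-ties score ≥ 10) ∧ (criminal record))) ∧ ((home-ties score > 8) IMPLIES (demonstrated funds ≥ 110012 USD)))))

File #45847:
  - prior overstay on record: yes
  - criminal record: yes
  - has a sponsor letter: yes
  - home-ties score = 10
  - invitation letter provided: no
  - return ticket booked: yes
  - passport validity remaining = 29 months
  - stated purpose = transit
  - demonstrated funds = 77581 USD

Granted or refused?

Atomic conditions:
  stated purpose = family: transit == family is false
  NOT prior overstay on record: yes → false
  passport validity remaining > 93 months: 29 > 93 is false
  invitation letter provided: no → false
  return ticket booked: yes → true
  home-ties score ≥ 10: 10 ≥ 10 is true
  criminal record: yes → true
  home-ties score > 8: 10 > 8 is true
  demonstrated funds ≥ 110012 USD: 77581 ≥ 110012 is false
Combine:
[1.1.1] false OR false = false
[1.1.2] false OR false = false
[1.1] false OR false = false
[1.2.1] NOT true = false
[1.2] NOT false = true
[1.3.1.1] true AND true = true
[1.3.1] NOT true = false
[1.3.2] true → false = false
[1.3] false AND false = false
[1] false OR true OR false = true
[root] NOT true = false
Overall: false → refused

Refused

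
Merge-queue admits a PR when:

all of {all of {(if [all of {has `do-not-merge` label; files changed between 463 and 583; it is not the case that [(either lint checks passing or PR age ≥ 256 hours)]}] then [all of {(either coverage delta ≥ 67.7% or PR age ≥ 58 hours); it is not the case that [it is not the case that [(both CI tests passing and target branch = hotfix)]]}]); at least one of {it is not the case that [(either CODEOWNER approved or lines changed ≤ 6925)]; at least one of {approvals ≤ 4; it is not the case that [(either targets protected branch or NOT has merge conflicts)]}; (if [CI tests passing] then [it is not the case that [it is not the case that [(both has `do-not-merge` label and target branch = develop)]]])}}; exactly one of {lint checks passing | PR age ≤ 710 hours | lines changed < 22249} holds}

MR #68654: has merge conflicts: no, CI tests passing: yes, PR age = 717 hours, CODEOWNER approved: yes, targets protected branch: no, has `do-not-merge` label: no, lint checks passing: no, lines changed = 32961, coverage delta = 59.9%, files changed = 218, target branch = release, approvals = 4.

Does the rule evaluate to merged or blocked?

Atomic conditions:
  has `do-not-merge` label: no → false
  files changed between 463 and 583: 218 in [463, 583] is false
  lint checks passing: no → false
  PR age ≥ 256 hours: 717 ≥ 256 is true
  coverage delta ≥ 67.7%: 59.9 ≥ 67.7 is false
  PR age ≥ 58 hours: 717 ≥ 58 is true
  CI tests passing: yes → true
  target branch = hotfix: release == hotfix is false
  CODEOWNER approved: yes → true
  lines changed ≤ 6925: 32961 ≤ 6925 is false
  approvals ≤ 4: 4 ≤ 4 is true
  targets protected branch: no → false
  NOT has merge conflicts: no → true
  target branch = develop: release == develop is false
  PR age ≤ 710 hours: 717 ≤ 710 is false
  lines changed < 22249: 32961 < 22249 is false
Combine:
[1.1.1.3.1] false OR true = true
[1.1.1.3] NOT true = false
[1.1.1] false AND false AND false = false
[1.1.2.1] false OR true = true
[1.1.2.2.1.1] true AND false = false
[1.1.2.2.1] NOT false = true
[1.1.2.2] NOT true = false
[1.1.2] true AND false = false
[1.1] false → false (antecedent false ⇒ implication holds) = true
[1.2.1.1] true OR false = true
[1.2.1] NOT true = false
[1.2.2.2.1] false OR true = true
[1.2.2.2] NOT true = false
[1.2.2] true OR false = true
[1.2.3.2.1.1] false AND false = false
[1.2.3.2.1] NOT false = true
[1.2.3.2] NOT true = false
[1.2.3] true → false = false
[1.2] false OR true OR false = true
[1] true AND true = true
[2] exactly-one(false, false, false) = false
[root] true AND false = false
Overall: false → blocked

Blocked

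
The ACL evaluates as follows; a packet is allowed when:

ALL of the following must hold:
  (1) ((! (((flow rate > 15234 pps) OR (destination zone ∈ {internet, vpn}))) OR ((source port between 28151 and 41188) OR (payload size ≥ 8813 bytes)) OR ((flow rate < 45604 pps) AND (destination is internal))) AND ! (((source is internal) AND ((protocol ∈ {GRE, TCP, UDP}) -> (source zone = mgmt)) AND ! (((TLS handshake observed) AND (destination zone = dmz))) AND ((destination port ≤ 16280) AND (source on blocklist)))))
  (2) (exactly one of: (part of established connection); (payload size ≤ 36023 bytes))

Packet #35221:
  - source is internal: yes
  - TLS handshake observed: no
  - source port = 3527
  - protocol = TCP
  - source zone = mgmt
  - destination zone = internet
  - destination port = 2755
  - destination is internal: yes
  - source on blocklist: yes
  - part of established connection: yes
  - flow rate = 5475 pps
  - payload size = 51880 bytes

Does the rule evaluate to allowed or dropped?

Dropped

Atomic conditions:
  flow rate > 15234 pps: 5475 > 15234 is false
  destination zone ∈ {internet, vpn}: internet is in the set → true
  source port between 28151 and 41188: 3527 in [28151, 41188] is false
  payload size ≥ 8813 bytes: 51880 ≥ 8813 is true
  flow rate < 45604 pps: 5475 < 45604 is true
  destination is internal: yes → true
  source is internal: yes → true
  protocol ∈ {GRE, TCP, UDP}: TCP is in the set → true
  source zone = mgmt: mgmt == mgmt is true
  TLS handshake observed: no → false
  destination zone = dmz: internet == dmz is false
  destination port ≤ 16280: 2755 ≤ 16280 is true
  source on blocklist: yes → true
  part of established connection: yes → true
  payload size ≤ 36023 bytes: 51880 ≤ 36023 is false
Combine:
[1.1.1.1] false OR true = true
[1.1.1] NOT true = false
[1.1.2] false OR true = true
[1.1.3] true AND true = true
[1.1] false OR true OR true = true
[1.2.1.2] true → true = true
[1.2.1.3.1] false AND false = false
[1.2.1.3] NOT false = true
[1.2.1.4] true AND true = true
[1.2.1] true AND true AND true AND true = true
[1.2] NOT true = false
[1] true AND false = false
[2] exactly-one(true, false) = true
[root] false AND true = false
Overall: false → dropped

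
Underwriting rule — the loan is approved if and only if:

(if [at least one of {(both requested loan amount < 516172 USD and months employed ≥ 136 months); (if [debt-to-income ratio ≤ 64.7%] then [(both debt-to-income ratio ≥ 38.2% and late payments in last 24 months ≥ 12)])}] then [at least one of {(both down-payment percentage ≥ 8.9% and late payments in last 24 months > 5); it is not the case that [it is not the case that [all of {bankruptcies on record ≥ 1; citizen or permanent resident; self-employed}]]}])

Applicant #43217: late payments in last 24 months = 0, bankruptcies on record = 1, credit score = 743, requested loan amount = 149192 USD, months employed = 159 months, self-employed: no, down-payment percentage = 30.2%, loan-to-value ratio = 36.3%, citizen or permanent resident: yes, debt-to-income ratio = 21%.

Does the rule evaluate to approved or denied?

Atomic conditions:
  requested loan amount < 516172 USD: 149192 < 516172 is true
  months employed ≥ 136 months: 159 ≥ 136 is true
  debt-to-income ratio ≤ 64.7%: 21 ≤ 64.7 is true
  debt-to-income ratio ≥ 38.2%: 21 ≥ 38.2 is false
  late payments in last 24 months ≥ 12: 0 ≥ 12 is false
  down-payment percentage ≥ 8.9%: 30.2 ≥ 8.9 is true
  late payments in last 24 months > 5: 0 > 5 is false
  bankruptcies on record ≥ 1: 1 ≥ 1 is true
  citizen or permanent resident: yes → true
  self-employed: no → false
Combine:
[1.1] true AND true = true
[1.2.2] false AND false = false
[1.2] true → false = false
[1] true OR false = true
[2.1] true AND false = false
[2.2.1.1] true AND true AND false = false
[2.2.1] NOT false = true
[2.2] NOT true = false
[2] false OR false = false
[root] true → false = false
Overall: false → denied

Denied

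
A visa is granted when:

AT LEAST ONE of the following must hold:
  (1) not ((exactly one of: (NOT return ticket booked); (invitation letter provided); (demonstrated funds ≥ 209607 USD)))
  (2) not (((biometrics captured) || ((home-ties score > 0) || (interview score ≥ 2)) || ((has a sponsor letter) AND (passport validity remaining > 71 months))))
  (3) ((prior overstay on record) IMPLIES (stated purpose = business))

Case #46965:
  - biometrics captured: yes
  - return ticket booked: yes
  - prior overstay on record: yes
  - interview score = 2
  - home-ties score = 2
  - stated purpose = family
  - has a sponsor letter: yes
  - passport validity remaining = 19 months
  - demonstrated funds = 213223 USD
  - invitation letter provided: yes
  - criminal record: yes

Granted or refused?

Granted

Atomic conditions:
  NOT return ticket booked: yes → false
  invitation letter provided: yes → true
  demonstrated funds ≥ 209607 USD: 213223 ≥ 209607 is true
  biometrics captured: yes → true
  home-ties score > 0: 2 > 0 is true
  interview score ≥ 2: 2 ≥ 2 is true
  has a sponsor letter: yes → true
  passport validity remaining > 71 months: 19 > 71 is false
  prior overstay on record: yes → true
  stated purpose = business: family == business is false
Combine:
[1.1] exactly-one(false, true, true) = false
[1] NOT false = true
[2.1.2] true OR true = true
[2.1.3] true AND false = false
[2.1] true OR true OR false = true
[2] NOT true = false
[3] true → false = false
[root] true OR false OR false = true
Overall: true → granted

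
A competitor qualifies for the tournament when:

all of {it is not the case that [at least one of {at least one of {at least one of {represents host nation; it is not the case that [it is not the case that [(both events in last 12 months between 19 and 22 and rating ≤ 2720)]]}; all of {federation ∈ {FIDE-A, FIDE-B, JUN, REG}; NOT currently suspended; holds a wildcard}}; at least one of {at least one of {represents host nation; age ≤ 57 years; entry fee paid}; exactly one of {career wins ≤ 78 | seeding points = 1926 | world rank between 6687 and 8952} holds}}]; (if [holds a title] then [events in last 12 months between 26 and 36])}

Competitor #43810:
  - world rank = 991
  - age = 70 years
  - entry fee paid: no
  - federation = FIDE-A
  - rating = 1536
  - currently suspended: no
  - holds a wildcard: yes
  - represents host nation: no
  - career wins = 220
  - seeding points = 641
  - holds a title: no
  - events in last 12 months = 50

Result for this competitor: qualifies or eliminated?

Atomic conditions:
  represents host nation: no → false
  events in last 12 months between 19 and 22: 50 in [19, 22] is false
  rating ≤ 2720: 1536 ≤ 2720 is true
  federation ∈ {FIDE-A, FIDE-B, JUN, REG}: FIDE-A is in the set → true
  NOT currently suspended: no → true
  holds a wildcard: yes → true
  age ≤ 57 years: 70 ≤ 57 is false
  entry fee paid: no → false
  career wins ≤ 78: 220 ≤ 78 is false
  seeding points = 1926: 641 == 1926 is false
  world rank between 6687 and 8952: 991 in [6687, 8952] is false
  holds a title: no → false
  events in last 12 months between 26 and 36: 50 in [26, 36] is false
Combine:
[1.1.1.1.2.1.1] false AND true = false
[1.1.1.1.2.1] NOT false = true
[1.1.1.1.2] NOT true = false
[1.1.1.1] false OR false = false
[1.1.1.2] true AND true AND true = true
[1.1.1] false OR true = true
[1.1.2.1] false OR false OR false = false
[1.1.2.2] exactly-one(false, false, false) = false
[1.1.2] false OR false = false
[1.1] true OR false = true
[1] NOT true = false
[2] false → false (antecedent false ⇒ implication holds) = true
[root] false AND true = false
Overall: false → eliminated

Eliminated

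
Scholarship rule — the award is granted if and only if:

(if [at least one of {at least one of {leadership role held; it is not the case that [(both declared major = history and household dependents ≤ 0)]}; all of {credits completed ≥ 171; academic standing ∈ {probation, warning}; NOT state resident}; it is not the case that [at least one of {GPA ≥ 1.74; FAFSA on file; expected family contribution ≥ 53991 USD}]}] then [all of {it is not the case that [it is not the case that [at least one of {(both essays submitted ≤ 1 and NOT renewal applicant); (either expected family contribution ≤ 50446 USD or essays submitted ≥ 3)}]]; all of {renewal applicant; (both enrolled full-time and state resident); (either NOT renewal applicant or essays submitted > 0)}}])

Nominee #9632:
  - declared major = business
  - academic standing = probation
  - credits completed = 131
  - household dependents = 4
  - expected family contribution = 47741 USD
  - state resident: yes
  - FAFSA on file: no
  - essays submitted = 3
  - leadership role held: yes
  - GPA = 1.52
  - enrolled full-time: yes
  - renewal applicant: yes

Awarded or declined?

Awarded

Atomic conditions:
  leadership role held: yes → true
  declared major = history: business == history is false
  household dependents ≤ 0: 4 ≤ 0 is false
  credits completed ≥ 171: 131 ≥ 171 is false
  academic standing ∈ {probation, warning}: probation is in the set → true
  NOT state resident: yes → false
  GPA ≥ 1.74: 1.52 ≥ 1.74 is false
  FAFSA on file: no → false
  expected family contribution ≥ 53991 USD: 47741 ≥ 53991 is false
  essays submitted ≤ 1: 3 ≤ 1 is false
  NOT renewal applicant: yes → false
  expected family contribution ≤ 50446 USD: 47741 ≤ 50446 is true
  essays submitted ≥ 3: 3 ≥ 3 is true
  renewal applicant: yes → true
  enrolled full-time: yes → true
  state resident: yes → true
  essays submitted > 0: 3 > 0 is true
Combine:
[1.1.2.1] false AND false = false
[1.1.2] NOT false = true
[1.1] true OR true = true
[1.2] false AND true AND false = false
[1.3.1] false OR false OR false = false
[1.3] NOT false = true
[1] true OR false OR true = true
[2.1.1.1.1] false AND false = false
[2.1.1.1.2] true OR true = true
[2.1.1.1] false OR true = true
[2.1.1] NOT true = false
[2.1] NOT false = true
[2.2.2] true AND true = true
[2.2.3] false OR true = true
[2.2] true AND true AND true = true
[2] true AND true = true
[root] true → true = true
Overall: true → awarded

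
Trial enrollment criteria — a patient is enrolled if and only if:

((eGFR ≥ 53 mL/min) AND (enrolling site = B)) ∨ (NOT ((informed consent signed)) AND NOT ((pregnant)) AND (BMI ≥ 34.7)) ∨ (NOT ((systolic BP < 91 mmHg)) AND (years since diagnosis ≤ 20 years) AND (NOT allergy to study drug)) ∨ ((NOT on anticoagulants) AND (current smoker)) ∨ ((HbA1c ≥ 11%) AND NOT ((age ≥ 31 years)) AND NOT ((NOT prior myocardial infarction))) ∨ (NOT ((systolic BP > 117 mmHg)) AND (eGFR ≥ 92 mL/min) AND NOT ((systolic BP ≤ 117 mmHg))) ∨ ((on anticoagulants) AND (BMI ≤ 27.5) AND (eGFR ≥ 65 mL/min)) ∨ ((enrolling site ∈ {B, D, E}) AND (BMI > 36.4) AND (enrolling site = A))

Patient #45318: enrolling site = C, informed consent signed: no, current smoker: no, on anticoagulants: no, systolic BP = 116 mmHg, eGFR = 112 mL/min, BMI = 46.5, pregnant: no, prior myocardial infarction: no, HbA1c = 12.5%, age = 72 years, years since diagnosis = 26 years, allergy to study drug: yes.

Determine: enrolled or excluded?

Atomic conditions:
  eGFR ≥ 53 mL/min: 112 ≥ 53 is true
  enrolling site = B: C == B is false
  informed consent signed: no → false
  pregnant: no → false
  BMI ≥ 34.7: 46.5 ≥ 34.7 is true
  systolic BP < 91 mmHg: 116 < 91 is false
  years since diagnosis ≤ 20 years: 26 ≤ 20 is false
  NOT allergy to study drug: yes → false
  NOT on anticoagulants: no → true
  current smoker: no → false
  HbA1c ≥ 11%: 12.5 ≥ 11 is true
  age ≥ 31 years: 72 ≥ 31 is true
  NOT prior myocardial infarction: no → true
  systolic BP > 117 mmHg: 116 > 117 is false
  eGFR ≥ 92 mL/min: 112 ≥ 92 is true
  systolic BP ≤ 117 mmHg: 116 ≤ 117 is true
  on anticoagulants: no → false
  BMI ≤ 27.5: 46.5 ≤ 27.5 is false
  eGFR ≥ 65 mL/min: 112 ≥ 65 is true
  enrolling site ∈ {B, D, E}: C is not in the set → false
  BMI > 36.4: 46.5 > 36.4 is true
  enrolling site = A: C == A is false
Combine:
[1] true AND false = false
[2.1] NOT false = true
[2.2] NOT false = true
[2] true AND true AND true = true
[3.1] NOT false = true
[3] true AND false AND false = false
[4] true AND false = false
[5.2] NOT true = false
[5.3] NOT true = false
[5] true AND false AND false = false
[6.1] NOT false = true
[6.3] NOT true = false
[6] true AND true AND false = false
[7] false AND false AND true = false
[8] false AND true AND false = false
[root] false OR true OR false OR false OR false OR false OR false OR false = true
Overall: true → enrolled

Enrolled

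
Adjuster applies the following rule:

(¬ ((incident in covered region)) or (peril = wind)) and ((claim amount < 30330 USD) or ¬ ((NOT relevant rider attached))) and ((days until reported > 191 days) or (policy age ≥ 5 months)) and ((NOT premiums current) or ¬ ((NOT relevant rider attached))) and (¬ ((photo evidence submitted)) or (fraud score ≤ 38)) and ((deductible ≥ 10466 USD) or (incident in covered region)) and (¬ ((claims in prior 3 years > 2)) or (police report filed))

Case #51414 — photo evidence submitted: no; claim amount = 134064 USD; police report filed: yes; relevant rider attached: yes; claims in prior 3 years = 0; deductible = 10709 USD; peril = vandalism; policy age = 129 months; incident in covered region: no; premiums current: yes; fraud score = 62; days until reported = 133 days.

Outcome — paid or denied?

Paid

Atomic conditions:
  incident in covered region: no → false
  peril = wind: vandalism == wind is false
  claim amount < 30330 USD: 134064 < 30330 is false
  NOT relevant rider attached: yes → false
  days until reported > 191 days: 133 > 191 is false
  policy age ≥ 5 months: 129 ≥ 5 is true
  NOT premiums current: yes → false
  photo evidence submitted: no → false
  fraud score ≤ 38: 62 ≤ 38 is false
  deductible ≥ 10466 USD: 10709 ≥ 10466 is true
  claims in prior 3 years > 2: 0 > 2 is false
  police report filed: yes → true
Combine:
[1.1] NOT false = true
[1] true OR false = true
[2.2] NOT false = true
[2] false OR true = true
[3] false OR true = true
[4.2] NOT false = true
[4] false OR true = true
[5.1] NOT false = true
[5] true OR false = true
[6] true OR false = true
[7.1] NOT false = true
[7] true OR true = true
[root] true AND true AND true AND true AND true AND true AND true = true
Overall: true → paid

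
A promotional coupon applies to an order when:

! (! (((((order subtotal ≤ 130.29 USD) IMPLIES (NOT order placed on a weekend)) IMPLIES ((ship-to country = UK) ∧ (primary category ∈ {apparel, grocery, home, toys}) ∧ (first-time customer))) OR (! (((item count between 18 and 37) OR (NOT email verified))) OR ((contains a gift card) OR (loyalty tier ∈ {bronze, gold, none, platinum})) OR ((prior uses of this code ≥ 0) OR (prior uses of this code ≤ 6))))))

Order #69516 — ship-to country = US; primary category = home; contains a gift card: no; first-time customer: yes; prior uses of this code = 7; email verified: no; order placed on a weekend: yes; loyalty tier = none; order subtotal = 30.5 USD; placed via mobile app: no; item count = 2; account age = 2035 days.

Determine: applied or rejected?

Atomic conditions:
  order subtotal ≤ 130.29 USD: 30.5 ≤ 130.29 is true
  NOT order placed on a weekend: yes → false
  ship-to country = UK: US == UK is false
  primary category ∈ {apparel, grocery, home, toys}: home is in the set → true
  first-time customer: yes → true
  item count between 18 and 37: 2 in [18, 37] is false
  NOT email verified: no → true
  contains a gift card: no → false
  loyalty tier ∈ {bronze, gold, none, platinum}: none is in the set → true
  prior uses of this code ≥ 0: 7 ≥ 0 is true
  prior uses of this code ≤ 6: 7 ≤ 6 is false
Combine:
[1.1.1.1] true → false = false
[1.1.1.2] false AND true AND true = false
[1.1.1] false → false (antecedent false ⇒ implication holds) = true
[1.1.2.1.1] false OR true = true
[1.1.2.1] NOT true = false
[1.1.2.2] false OR true = true
[1.1.2.3] true OR false = true
[1.1.2] false OR true OR true = true
[1.1] true OR true = true
[1] NOT true = false
[root] NOT false = true
Overall: true → applied

Applied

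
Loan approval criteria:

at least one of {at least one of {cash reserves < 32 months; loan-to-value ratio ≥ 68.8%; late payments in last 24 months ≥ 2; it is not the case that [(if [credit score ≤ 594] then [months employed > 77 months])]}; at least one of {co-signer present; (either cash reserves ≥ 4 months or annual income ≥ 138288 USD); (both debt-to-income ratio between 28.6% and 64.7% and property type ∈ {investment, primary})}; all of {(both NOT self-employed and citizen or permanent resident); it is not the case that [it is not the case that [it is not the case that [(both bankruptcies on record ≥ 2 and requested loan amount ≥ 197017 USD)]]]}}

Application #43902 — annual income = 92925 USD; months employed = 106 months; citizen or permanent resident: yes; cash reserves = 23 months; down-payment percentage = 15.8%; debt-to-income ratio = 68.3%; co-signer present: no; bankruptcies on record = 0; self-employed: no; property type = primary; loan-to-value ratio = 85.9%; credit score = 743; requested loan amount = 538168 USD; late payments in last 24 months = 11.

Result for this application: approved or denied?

Approved

Atomic conditions:
  cash reserves < 32 months: 23 < 32 is true
  loan-to-value ratio ≥ 68.8%: 85.9 ≥ 68.8 is true
  late payments in last 24 months ≥ 2: 11 ≥ 2 is true
  credit score ≤ 594: 743 ≤ 594 is false
  months employed > 77 months: 106 > 77 is true
  co-signer present: no → false
  cash reserves ≥ 4 months: 23 ≥ 4 is true
  annual income ≥ 138288 USD: 92925 ≥ 138288 is false
  debt-to-income ratio between 28.6% and 64.7%: 68.3 in [28.6, 64.7] is false
  property type ∈ {investment, primary}: primary is in the set → true
  NOT self-employed: no → true
  citizen or permanent resident: yes → true
  bankruptcies on record ≥ 2: 0 ≥ 2 is false
  requested loan amount ≥ 197017 USD: 538168 ≥ 197017 is true
Combine:
[1.4.1] false → true (antecedent false ⇒ implication holds) = true
[1.4] NOT true = false
[1] true OR true OR true OR false = true
[2.2] true OR false = true
[2.3] false AND true = false
[2] false OR true OR false = true
[3.1] true AND true = true
[3.2.1.1.1] false AND true = false
[3.2.1.1] NOT false = true
[3.2.1] NOT true = false
[3.2] NOT false = true
[3] true AND true = true
[root] true OR true OR true = true
Overall: true → approved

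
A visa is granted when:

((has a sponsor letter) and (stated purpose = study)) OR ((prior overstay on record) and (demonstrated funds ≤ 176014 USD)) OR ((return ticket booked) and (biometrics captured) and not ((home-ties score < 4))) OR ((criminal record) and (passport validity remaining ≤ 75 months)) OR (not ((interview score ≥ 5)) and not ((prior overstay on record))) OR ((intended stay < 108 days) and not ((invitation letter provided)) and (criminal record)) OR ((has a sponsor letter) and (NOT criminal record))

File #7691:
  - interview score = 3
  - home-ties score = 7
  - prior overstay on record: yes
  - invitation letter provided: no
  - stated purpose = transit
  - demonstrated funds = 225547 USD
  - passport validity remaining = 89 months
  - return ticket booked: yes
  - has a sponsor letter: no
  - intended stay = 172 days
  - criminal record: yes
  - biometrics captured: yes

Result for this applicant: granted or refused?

Granted

Atomic conditions:
  has a sponsor letter: no → false
  stated purpose = study: transit == study is false
  prior overstay on record: yes → true
  demonstrated funds ≤ 176014 USD: 225547 ≤ 176014 is false
  return ticket booked: yes → true
  biometrics captured: yes → true
  home-ties score < 4: 7 < 4 is false
  criminal record: yes → true
  passport validity remaining ≤ 75 months: 89 ≤ 75 is false
  interview score ≥ 5: 3 ≥ 5 is false
  intended stay < 108 days: 172 < 108 is false
  invitation letter provided: no → false
  NOT criminal record: yes → false
Combine:
[1] false AND false = false
[2] true AND false = false
[3.3] NOT false = true
[3] true AND true AND true = true
[4] true AND false = false
[5.1] NOT false = true
[5.2] NOT true = false
[5] true AND false = false
[6.2] NOT false = true
[6] false AND true AND true = false
[7] false AND false = false
[root] false OR false OR true OR false OR false OR false OR false = true
Overall: true → granted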